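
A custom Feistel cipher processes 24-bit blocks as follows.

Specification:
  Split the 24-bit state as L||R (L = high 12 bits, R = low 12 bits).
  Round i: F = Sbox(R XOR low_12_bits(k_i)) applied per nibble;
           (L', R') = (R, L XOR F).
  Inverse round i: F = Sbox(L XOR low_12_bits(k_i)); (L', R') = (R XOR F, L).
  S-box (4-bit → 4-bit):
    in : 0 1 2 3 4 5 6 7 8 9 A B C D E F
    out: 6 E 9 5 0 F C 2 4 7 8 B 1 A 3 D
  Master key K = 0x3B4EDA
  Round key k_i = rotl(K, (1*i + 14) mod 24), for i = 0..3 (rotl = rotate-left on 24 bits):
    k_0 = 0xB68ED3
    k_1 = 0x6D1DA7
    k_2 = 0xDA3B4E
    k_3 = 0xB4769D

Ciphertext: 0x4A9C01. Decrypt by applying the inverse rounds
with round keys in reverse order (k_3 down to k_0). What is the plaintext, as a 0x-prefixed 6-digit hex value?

s_0 = ciphertext = 0x4A9C01
s_1 = InvRound(s_0, k_3) = 0x5514A9
s_2 = InvRound(s_1, k_2) = 0x744551
s_3 = InvRound(s_2, k_1) = 0xD64744
s_4 = InvRound(s_3, k_0) = 0x2F6D64

0x2F6D64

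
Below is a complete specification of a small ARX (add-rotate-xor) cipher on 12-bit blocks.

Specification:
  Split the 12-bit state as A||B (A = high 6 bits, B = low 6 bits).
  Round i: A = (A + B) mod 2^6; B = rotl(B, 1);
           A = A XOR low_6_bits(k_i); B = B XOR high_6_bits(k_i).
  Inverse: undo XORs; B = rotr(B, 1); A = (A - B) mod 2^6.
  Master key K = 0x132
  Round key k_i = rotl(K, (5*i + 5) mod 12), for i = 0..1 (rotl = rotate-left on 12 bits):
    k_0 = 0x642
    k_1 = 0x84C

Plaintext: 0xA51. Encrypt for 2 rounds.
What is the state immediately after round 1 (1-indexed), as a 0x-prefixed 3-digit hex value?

0xE3B

s_0 = plaintext = 0xA51
s_1 = Round(s_0, k_0) = 0xE3B
s_2 = Round(s_1, k_1) = 0xFD6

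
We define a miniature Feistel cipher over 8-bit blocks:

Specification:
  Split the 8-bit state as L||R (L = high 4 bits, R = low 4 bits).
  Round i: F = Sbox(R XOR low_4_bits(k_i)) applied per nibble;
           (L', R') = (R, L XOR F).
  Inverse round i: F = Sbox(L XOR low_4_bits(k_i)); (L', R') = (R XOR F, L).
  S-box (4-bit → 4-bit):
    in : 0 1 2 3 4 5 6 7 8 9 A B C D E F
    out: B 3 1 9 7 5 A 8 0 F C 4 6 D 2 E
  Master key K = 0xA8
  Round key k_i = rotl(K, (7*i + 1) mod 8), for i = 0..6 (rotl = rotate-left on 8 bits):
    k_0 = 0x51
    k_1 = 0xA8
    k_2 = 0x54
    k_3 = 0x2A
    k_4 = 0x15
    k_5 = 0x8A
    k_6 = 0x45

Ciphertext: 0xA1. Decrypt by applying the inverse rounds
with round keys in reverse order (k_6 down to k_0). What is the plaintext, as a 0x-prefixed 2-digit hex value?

0xC6

s_0 = ciphertext = 0xA1
s_1 = InvRound(s_0, k_6) = 0xFA
s_2 = InvRound(s_1, k_5) = 0xFF
s_3 = InvRound(s_2, k_4) = 0x3F
s_4 = InvRound(s_3, k_3) = 0x03
s_5 = InvRound(s_4, k_2) = 0x40
s_6 = InvRound(s_5, k_1) = 0x64
s_7 = InvRound(s_6, k_0) = 0xC6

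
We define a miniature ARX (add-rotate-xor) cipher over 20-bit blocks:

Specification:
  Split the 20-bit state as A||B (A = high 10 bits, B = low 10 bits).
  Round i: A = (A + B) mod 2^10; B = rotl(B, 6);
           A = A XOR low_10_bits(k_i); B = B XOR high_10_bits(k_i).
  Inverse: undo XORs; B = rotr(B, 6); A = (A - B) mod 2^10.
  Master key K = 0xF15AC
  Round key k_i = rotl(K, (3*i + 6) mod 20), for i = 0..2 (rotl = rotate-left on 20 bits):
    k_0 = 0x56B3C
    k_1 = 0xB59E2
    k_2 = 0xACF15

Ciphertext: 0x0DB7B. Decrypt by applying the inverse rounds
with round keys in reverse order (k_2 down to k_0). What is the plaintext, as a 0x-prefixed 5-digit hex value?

0x4A031

s_0 = ciphertext = 0x0DB7B
s_1 = InvRound(s_0, k_2) = 0xA7087
s_2 = InvRound(s_1, k_1) = 0x99519
s_3 = InvRound(s_2, k_0) = 0x4A031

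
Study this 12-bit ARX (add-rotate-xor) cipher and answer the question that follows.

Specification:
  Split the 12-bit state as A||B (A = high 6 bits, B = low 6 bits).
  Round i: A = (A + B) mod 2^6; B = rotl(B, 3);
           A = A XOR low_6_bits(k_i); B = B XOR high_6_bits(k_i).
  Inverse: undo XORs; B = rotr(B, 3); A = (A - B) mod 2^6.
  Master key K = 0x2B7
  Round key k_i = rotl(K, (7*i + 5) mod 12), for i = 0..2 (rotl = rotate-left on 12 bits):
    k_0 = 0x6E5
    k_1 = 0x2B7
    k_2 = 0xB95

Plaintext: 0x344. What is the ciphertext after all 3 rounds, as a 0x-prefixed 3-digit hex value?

0xE04

s_0 = plaintext = 0x344
s_1 = Round(s_0, k_0) = 0xD3B
s_2 = Round(s_1, k_1) = 0x615
s_3 = Round(s_2, k_2) = 0xE04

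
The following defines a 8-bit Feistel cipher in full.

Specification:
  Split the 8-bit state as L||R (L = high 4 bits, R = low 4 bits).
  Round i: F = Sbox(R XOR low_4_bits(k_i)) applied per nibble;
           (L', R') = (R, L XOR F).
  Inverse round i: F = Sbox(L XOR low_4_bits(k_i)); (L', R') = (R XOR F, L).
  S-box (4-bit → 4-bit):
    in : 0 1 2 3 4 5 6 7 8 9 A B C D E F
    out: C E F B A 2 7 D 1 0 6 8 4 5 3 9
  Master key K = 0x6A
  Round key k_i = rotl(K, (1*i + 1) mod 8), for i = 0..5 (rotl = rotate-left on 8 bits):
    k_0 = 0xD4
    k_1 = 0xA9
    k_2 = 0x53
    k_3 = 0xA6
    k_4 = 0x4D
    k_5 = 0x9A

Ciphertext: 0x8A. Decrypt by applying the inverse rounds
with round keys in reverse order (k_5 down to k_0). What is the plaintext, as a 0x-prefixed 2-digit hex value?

s_0 = ciphertext = 0x8A
s_1 = InvRound(s_0, k_5) = 0x58
s_2 = InvRound(s_1, k_4) = 0x95
s_3 = InvRound(s_2, k_3) = 0xC9
s_4 = InvRound(s_3, k_2) = 0x0C
s_5 = InvRound(s_4, k_1) = 0xC0
s_6 = InvRound(s_5, k_0) = 0x1C

0x1C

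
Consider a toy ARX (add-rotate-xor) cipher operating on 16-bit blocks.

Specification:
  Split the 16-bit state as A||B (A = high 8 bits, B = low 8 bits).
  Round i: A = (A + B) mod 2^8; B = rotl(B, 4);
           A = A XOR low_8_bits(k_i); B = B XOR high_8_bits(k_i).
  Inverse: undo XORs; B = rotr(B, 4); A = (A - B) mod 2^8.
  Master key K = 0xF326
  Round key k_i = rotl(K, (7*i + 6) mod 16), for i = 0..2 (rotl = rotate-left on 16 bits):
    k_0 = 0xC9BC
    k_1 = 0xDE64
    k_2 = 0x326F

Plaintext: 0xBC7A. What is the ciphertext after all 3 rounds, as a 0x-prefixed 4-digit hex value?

s_0 = plaintext = 0xBC7A
s_1 = Round(s_0, k_0) = 0x8A6E
s_2 = Round(s_1, k_1) = 0x9C38
s_3 = Round(s_2, k_2) = 0xBBB1

0xBBB1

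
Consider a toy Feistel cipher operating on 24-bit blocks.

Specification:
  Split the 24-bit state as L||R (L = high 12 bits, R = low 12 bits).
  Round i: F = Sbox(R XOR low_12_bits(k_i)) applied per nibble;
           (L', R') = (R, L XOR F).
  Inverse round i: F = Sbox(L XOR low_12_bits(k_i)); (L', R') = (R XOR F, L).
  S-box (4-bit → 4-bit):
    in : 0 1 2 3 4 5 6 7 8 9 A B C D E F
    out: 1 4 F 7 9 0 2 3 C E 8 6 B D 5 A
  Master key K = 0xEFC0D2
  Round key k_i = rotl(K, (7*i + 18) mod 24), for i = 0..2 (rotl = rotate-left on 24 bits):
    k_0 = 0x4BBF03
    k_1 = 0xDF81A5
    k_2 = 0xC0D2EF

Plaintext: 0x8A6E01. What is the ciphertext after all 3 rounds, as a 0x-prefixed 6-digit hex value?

s_0 = plaintext = 0x8A6E01
s_1 = Round(s_0, k_0) = 0xE01CB9
s_2 = Round(s_1, k_1) = 0xCB934A
s_3 = Round(s_2, k_2) = 0x34A839

0x34A839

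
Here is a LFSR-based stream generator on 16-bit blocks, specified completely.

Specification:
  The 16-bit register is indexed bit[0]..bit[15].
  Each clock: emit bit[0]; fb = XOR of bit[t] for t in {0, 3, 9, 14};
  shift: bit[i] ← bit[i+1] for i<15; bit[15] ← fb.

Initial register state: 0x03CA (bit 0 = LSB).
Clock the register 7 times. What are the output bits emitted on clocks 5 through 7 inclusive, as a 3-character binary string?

reg_0 = 0x03CA
clock 1: out=0, reg = 0x01E5
clock 2: out=1, reg = 0x80F2
clock 3: out=0, reg = 0x4079
clock 4: out=1, reg = 0xA03C
clock 5: out=0, reg = 0xD01E
clock 6: out=0, reg = 0x680F
clock 7: out=1, reg = 0xB407

001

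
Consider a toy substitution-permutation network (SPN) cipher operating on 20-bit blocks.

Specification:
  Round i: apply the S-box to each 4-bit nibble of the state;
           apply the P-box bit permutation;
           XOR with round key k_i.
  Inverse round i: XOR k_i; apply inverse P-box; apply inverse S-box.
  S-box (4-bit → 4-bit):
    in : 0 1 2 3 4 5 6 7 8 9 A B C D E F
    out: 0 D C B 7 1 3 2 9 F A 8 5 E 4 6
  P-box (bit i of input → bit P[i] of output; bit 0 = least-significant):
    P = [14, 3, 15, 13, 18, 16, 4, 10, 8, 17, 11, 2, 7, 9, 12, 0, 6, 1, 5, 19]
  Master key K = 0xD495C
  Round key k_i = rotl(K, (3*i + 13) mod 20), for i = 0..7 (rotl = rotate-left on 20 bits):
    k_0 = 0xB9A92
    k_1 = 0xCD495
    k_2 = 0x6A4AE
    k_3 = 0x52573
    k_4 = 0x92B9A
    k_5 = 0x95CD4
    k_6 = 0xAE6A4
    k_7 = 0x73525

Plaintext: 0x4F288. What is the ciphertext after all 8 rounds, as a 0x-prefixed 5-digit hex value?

0x7A8F9

s_0 = plaintext = 0x4F288
s_1 = Round(s_0, k_0) = 0xFE4F4
s_2 = Round(s_1, k_1) = 0xF0DAF
s_3 = Round(s_2, k_2) = 0x52880
s_4 = Round(s_3, k_3) = 0x13036
s_5 = Round(s_4, k_4) = 0x46D73
s_6 = Round(s_5, k_5) = 0xA363A
s_7 = Round(s_6, k_6) = 0x5C12F
s_8 = Round(s_7, k_7) = 0x7A8F9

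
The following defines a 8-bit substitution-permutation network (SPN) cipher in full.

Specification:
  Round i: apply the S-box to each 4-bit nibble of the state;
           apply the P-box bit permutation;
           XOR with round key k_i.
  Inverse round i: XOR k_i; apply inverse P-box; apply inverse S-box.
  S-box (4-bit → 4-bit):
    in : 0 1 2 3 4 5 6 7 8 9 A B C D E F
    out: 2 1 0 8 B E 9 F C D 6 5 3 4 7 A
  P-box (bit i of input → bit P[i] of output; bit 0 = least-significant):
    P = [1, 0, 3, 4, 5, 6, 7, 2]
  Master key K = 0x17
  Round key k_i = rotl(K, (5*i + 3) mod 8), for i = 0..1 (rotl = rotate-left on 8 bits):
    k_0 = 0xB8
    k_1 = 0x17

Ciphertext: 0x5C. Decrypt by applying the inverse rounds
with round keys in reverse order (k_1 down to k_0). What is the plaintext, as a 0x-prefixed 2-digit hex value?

s_0 = ciphertext = 0x5C
s_1 = InvRound(s_0, k_1) = 0x0E
s_2 = InvRound(s_1, k_0) = 0x96

0x96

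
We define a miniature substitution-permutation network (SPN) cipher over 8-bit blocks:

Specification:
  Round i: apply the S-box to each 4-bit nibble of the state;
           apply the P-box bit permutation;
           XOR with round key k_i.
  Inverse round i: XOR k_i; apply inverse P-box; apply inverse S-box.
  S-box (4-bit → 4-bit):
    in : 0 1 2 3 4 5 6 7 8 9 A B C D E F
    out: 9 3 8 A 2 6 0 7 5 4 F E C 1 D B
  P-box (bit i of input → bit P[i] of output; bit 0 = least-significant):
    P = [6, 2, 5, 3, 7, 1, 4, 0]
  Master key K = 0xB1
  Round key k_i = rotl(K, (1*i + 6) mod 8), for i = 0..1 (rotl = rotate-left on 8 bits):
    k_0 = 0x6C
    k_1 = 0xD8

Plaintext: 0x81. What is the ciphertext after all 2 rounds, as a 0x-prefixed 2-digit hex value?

s_0 = plaintext = 0x81
s_1 = Round(s_0, k_0) = 0xB8
s_2 = Round(s_1, k_1) = 0xAB

0xAB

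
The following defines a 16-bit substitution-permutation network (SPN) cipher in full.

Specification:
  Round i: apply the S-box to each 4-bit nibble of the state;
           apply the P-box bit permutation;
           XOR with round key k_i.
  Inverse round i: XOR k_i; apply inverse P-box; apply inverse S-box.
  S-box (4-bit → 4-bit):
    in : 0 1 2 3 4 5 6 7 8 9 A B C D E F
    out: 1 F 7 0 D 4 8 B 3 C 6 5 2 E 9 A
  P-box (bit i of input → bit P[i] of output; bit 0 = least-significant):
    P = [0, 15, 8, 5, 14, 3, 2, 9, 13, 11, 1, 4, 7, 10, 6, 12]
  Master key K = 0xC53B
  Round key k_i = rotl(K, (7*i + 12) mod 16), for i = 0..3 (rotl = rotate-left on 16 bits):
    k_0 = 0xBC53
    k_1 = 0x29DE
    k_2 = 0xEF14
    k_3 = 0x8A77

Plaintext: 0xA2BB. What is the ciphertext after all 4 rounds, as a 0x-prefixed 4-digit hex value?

0xB947

s_0 = plaintext = 0xA2BB
s_1 = Round(s_0, k_0) = 0xD114
s_2 = Round(s_1, k_1) = 0x56A1
s_3 = Round(s_2, k_2) = 0x6E69
s_4 = Round(s_3, k_3) = 0xB947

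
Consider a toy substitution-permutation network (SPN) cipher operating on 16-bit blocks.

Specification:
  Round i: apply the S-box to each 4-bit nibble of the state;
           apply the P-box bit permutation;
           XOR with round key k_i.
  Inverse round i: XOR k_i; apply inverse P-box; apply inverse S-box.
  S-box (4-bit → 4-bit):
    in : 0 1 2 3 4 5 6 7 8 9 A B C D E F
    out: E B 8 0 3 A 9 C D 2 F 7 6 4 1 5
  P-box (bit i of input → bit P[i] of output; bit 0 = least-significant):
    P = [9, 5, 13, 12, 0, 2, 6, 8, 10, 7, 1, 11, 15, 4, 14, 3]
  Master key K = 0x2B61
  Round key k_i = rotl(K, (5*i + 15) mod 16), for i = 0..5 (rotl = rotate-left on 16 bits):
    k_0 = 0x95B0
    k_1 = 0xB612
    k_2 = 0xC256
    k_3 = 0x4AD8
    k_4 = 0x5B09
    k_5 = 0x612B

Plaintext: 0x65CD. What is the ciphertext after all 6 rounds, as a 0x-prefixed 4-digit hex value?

s_0 = plaintext = 0x65CD
s_1 = Round(s_0, k_0) = 0x3D7C
s_2 = Round(s_1, k_1) = 0x9770
s_3 = Round(s_2, k_2) = 0xFB24
s_4 = Round(s_3, k_3) = 0x8D7A
s_5 = Round(s_4, k_4) = 0xA863
s_6 = Round(s_5, k_5) = 0xAC30

0xAC30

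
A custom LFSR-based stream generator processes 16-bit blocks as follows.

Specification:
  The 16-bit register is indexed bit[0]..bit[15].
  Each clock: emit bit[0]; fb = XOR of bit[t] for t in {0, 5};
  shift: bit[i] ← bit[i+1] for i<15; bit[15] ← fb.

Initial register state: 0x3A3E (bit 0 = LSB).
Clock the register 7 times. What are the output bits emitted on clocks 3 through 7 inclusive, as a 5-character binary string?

11110

reg_0 = 0x3A3E
clock 1: out=0, reg = 0x9D1F
clock 2: out=1, reg = 0xCE8F
clock 3: out=1, reg = 0xE747
clock 4: out=1, reg = 0xF3A3
clock 5: out=1, reg = 0x79D1
clock 6: out=1, reg = 0xBCE8
clock 7: out=0, reg = 0xDE74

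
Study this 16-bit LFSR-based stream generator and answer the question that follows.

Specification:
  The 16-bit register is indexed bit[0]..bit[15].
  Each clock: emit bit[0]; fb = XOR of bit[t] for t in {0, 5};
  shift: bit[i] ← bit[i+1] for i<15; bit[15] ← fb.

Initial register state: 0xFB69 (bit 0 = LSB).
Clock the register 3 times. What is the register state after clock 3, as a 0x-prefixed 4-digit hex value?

0x5F6D

reg_0 = 0xFB69
clock 1: out=1, reg = 0x7DB4
clock 2: out=0, reg = 0xBEDA
clock 3: out=0, reg = 0x5F6D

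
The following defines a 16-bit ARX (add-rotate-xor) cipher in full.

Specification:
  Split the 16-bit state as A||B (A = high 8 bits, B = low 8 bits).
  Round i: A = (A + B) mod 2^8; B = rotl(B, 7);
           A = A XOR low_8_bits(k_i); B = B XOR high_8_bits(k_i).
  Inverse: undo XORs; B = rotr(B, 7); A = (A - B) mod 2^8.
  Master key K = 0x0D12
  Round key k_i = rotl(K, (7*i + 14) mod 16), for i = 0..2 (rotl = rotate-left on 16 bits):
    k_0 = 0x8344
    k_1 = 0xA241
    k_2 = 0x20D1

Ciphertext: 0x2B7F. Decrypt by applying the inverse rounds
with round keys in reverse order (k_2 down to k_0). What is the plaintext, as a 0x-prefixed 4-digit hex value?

0x8A77

s_0 = ciphertext = 0x2B7F
s_1 = InvRound(s_0, k_2) = 0x3CBE
s_2 = InvRound(s_1, k_1) = 0x4538
s_3 = InvRound(s_2, k_0) = 0x8A77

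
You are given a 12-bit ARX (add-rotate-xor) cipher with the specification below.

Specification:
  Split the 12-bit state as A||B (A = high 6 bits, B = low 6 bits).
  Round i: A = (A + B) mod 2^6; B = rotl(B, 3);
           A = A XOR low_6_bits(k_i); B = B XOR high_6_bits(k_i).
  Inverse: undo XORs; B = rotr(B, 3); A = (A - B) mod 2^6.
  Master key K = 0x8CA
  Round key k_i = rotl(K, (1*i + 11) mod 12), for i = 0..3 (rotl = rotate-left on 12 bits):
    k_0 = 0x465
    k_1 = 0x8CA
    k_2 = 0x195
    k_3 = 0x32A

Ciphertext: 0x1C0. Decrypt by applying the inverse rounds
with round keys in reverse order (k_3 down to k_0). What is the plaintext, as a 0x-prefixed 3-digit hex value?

0x915

s_0 = ciphertext = 0x1C0
s_1 = InvRound(s_0, k_3) = 0x321
s_2 = InvRound(s_1, k_2) = 0x77C
s_3 = InvRound(s_2, k_1) = 0x73B
s_4 = InvRound(s_3, k_0) = 0x915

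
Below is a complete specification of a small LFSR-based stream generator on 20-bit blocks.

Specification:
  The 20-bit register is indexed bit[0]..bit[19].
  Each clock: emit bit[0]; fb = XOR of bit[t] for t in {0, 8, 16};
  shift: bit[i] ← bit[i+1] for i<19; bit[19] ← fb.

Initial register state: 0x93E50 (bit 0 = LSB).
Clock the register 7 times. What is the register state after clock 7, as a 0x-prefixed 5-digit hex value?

0x2F27C

reg_0 = 0x93E50
clock 1: out=0, reg = 0xC9F28
clock 2: out=0, reg = 0xE4F94
clock 3: out=0, reg = 0xF27CA
clock 4: out=0, reg = 0x793E5
clock 5: out=1, reg = 0xBC9F2
clock 6: out=0, reg = 0x5E4F9
clock 7: out=1, reg = 0x2F27C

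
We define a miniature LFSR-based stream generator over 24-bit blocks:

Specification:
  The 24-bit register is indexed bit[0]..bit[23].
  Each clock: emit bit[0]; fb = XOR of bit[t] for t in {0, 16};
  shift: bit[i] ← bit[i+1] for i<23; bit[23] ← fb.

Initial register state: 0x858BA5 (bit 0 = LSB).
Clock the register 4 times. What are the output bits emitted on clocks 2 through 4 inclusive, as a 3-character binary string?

reg_0 = 0x858BA5
clock 1: out=1, reg = 0x42C5D2
clock 2: out=0, reg = 0x2162E9
clock 3: out=1, reg = 0x10B174
clock 4: out=0, reg = 0x0858BA

010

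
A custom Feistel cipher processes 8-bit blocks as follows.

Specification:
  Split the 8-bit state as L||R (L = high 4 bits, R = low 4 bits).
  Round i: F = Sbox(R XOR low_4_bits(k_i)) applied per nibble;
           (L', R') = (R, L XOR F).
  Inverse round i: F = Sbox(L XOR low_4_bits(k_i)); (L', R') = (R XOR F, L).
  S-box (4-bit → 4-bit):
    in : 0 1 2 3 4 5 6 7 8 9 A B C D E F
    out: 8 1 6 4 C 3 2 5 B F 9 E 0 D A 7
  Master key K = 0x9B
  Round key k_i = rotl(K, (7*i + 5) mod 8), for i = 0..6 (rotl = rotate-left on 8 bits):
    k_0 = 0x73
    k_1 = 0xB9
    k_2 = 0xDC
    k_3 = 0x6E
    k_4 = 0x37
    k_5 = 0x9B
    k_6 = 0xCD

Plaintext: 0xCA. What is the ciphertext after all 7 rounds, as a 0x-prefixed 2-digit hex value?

s_0 = plaintext = 0xCA
s_1 = Round(s_0, k_0) = 0xA3
s_2 = Round(s_1, k_1) = 0x33
s_3 = Round(s_2, k_2) = 0x34
s_4 = Round(s_3, k_3) = 0x4A
s_5 = Round(s_4, k_4) = 0xA9
s_6 = Round(s_5, k_5) = 0x9C
s_7 = Round(s_6, k_6) = 0xC8

0xC8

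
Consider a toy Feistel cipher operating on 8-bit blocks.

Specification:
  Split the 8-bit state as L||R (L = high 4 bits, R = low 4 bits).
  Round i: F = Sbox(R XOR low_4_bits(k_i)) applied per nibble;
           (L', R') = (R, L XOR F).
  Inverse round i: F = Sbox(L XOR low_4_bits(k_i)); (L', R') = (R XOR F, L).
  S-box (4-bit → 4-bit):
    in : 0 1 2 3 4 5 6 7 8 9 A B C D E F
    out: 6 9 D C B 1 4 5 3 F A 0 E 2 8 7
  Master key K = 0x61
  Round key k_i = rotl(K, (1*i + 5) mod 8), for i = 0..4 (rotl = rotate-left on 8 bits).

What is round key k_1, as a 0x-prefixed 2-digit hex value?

K = 0x61
k_0 = rotl(K, (1*0+5) mod 8) = rotl(K, 5) = 0x2C
k_1 = rotl(K, (1*1+5) mod 8) = rotl(K, 6) = 0x58

0x58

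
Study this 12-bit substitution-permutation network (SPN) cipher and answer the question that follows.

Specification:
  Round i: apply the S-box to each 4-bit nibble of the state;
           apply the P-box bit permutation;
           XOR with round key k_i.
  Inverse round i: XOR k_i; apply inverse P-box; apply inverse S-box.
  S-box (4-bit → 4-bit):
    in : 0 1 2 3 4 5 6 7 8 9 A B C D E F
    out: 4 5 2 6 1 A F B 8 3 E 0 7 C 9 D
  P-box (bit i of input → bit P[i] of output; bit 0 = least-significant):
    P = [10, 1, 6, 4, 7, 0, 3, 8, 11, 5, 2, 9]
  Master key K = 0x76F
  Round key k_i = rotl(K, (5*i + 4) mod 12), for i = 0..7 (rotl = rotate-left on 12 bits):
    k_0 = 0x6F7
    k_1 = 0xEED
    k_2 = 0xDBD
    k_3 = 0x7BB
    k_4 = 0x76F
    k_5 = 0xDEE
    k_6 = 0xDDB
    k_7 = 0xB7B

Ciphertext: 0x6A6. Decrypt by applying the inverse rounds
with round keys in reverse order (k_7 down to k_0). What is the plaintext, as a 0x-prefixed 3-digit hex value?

s_0 = ciphertext = 0x6A6
s_1 = InvRound(s_0, k_7) = 0x16F
s_2 = InvRound(s_1, k_6) = 0xC4E
s_3 = InvRound(s_2, k_5) = 0x2EB
s_4 = InvRound(s_3, k_4) = 0x0E4
s_5 = InvRound(s_4, k_3) = 0xDA6
s_6 = InvRound(s_5, k_2) = 0xB35
s_7 = InvRound(s_6, k_1) = 0xBFF
s_8 = InvRound(s_7, k_0) = 0x4D4

0x4D4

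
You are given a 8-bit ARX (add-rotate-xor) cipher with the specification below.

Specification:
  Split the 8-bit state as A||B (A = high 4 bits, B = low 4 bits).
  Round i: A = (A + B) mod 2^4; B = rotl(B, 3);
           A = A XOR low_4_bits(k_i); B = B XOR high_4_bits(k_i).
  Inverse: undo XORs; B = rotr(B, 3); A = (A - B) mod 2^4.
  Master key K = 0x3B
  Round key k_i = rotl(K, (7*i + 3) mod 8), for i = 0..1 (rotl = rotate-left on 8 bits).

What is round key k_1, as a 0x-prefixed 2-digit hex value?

0xEC

K = 0x3B
k_0 = rotl(K, (7*0+3) mod 8) = rotl(K, 3) = 0xD9
k_1 = rotl(K, (7*1+3) mod 8) = rotl(K, 2) = 0xEC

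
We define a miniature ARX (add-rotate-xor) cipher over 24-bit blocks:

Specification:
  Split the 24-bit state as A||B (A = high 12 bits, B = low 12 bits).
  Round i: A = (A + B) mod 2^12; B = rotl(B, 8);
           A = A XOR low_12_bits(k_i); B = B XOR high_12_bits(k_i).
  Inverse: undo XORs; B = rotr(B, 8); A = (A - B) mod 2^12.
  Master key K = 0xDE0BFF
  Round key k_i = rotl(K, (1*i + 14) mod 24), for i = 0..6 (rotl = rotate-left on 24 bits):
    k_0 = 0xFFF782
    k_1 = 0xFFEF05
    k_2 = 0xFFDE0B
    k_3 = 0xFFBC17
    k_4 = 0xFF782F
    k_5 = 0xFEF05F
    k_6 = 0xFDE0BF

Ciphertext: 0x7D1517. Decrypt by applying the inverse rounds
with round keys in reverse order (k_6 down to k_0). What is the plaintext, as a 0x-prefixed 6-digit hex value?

s_0 = ciphertext = 0x7D1517
s_1 = InvRound(s_0, k_6) = 0xAD4C9A
s_2 = InvRound(s_1, k_5) = 0x338753
s_3 = InvRound(s_2, k_4) = 0x0CFA48
s_4 = InvRound(s_3, k_3) = 0x1A3B35
s_5 = InvRound(s_4, k_2) = 0x324C84
s_6 = InvRound(s_5, k_1) = 0x47E7A3
s_7 = InvRound(s_6, k_0) = 0xE345C8

0xE345C8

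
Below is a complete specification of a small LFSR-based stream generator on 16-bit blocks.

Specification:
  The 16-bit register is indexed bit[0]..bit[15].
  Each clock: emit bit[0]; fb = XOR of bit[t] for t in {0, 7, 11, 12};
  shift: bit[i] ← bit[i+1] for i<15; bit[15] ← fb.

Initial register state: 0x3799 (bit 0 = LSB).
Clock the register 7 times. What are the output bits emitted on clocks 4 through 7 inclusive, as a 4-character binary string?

reg_0 = 0x3799
clock 1: out=1, reg = 0x9BCC
clock 2: out=0, reg = 0xCDE6
clock 3: out=0, reg = 0x66F3
clock 4: out=1, reg = 0x3379
clock 5: out=1, reg = 0x19BC
clock 6: out=0, reg = 0x8CDE
clock 7: out=0, reg = 0x466F

1100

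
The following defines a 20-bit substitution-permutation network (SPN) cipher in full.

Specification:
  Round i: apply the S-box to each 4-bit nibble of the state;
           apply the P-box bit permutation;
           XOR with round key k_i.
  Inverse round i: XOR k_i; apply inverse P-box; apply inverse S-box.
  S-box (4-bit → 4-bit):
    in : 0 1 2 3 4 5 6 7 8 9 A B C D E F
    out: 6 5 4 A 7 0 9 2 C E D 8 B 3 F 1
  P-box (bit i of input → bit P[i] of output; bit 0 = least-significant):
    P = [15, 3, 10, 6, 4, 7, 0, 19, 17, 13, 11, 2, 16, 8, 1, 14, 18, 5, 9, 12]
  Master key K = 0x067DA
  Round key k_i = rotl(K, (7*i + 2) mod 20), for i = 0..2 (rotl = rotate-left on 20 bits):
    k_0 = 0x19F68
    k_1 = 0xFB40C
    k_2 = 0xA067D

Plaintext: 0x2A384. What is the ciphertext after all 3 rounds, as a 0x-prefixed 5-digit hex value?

0x84246

s_0 = plaintext = 0x2A384
s_1 = Round(s_0, k_0) = 0x87967
s_2 = Round(s_1, k_1) = 0x78F10
s_3 = Round(s_2, k_2) = 0x84246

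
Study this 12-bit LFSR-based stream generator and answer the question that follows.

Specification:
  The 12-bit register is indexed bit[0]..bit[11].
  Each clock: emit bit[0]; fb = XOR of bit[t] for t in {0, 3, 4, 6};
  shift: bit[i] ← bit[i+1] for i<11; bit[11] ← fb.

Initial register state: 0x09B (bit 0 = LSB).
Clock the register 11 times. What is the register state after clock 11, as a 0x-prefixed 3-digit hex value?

0xA86

reg_0 = 0x09B
clock 1: out=1, reg = 0x84D
clock 2: out=1, reg = 0xC26
clock 3: out=0, reg = 0x613
clock 4: out=1, reg = 0x309
clock 5: out=1, reg = 0x184
clock 6: out=0, reg = 0x0C2
clock 7: out=0, reg = 0x861
clock 8: out=1, reg = 0x430
clock 9: out=0, reg = 0xA18
clock 10: out=0, reg = 0x50C
clock 11: out=0, reg = 0xA86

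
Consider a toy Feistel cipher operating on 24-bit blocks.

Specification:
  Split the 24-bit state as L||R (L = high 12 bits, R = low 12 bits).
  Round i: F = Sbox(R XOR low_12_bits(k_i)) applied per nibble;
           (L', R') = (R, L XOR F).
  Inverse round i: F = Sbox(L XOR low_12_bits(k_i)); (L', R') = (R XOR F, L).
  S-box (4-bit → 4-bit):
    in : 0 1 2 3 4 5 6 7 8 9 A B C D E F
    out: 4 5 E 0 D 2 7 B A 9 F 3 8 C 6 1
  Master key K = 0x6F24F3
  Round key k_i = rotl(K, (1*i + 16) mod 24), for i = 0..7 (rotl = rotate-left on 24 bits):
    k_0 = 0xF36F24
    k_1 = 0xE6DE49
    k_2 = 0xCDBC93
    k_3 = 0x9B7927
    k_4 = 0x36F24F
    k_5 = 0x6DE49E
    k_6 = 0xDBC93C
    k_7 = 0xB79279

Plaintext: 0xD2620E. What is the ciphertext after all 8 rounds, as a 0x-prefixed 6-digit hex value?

0x80D366

s_0 = plaintext = 0xD2620E
s_1 = Round(s_0, k_0) = 0x20E1C9
s_2 = Round(s_1, k_1) = 0x1C93AA
s_3 = Round(s_2, k_2) = 0x3AA0C0
s_4 = Round(s_3, k_3) = 0x0C0AC1
s_5 = Round(s_4, k_4) = 0xAC1A66
s_6 = Round(s_5, k_5) = 0xA66CDB
s_7 = Round(s_6, k_6) = 0xCDB80D
s_8 = Round(s_7, k_7) = 0x80D366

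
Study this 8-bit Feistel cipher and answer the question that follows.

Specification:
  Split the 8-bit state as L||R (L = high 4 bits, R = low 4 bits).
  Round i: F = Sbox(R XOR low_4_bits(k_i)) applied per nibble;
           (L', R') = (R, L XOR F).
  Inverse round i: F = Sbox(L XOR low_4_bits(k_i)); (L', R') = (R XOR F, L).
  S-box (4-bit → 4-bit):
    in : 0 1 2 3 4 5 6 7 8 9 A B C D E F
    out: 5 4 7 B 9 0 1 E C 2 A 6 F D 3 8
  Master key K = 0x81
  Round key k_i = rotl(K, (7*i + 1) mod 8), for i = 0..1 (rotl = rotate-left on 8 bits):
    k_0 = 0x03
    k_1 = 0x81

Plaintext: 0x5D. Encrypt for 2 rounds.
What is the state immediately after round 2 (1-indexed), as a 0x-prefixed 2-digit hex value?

0x63

s_0 = plaintext = 0x5D
s_1 = Round(s_0, k_0) = 0xD6
s_2 = Round(s_1, k_1) = 0x63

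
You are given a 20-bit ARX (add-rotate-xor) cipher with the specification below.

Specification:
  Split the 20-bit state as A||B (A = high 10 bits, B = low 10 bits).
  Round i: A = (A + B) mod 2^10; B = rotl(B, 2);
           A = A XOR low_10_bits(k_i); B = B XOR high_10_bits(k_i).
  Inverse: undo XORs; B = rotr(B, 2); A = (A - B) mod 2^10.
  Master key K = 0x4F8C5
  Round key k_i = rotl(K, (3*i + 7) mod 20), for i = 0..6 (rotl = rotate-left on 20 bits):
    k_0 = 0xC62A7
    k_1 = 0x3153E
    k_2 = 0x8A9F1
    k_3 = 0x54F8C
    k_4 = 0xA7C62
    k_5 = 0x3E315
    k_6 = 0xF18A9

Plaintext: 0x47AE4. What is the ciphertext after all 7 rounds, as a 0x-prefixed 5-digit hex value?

0x5F56E

s_0 = plaintext = 0x47AE4
s_1 = Round(s_0, k_0) = 0xA948A
s_2 = Round(s_1, k_1) = 0x846ED
s_3 = Round(s_2, k_2) = 0x43D9C
s_4 = Round(s_3, k_3) = 0x49F22
s_5 = Round(s_4, k_4) = 0x0AE14
s_6 = Round(s_5, k_5) = 0x4A8AA
s_7 = Round(s_6, k_6) = 0x5F56E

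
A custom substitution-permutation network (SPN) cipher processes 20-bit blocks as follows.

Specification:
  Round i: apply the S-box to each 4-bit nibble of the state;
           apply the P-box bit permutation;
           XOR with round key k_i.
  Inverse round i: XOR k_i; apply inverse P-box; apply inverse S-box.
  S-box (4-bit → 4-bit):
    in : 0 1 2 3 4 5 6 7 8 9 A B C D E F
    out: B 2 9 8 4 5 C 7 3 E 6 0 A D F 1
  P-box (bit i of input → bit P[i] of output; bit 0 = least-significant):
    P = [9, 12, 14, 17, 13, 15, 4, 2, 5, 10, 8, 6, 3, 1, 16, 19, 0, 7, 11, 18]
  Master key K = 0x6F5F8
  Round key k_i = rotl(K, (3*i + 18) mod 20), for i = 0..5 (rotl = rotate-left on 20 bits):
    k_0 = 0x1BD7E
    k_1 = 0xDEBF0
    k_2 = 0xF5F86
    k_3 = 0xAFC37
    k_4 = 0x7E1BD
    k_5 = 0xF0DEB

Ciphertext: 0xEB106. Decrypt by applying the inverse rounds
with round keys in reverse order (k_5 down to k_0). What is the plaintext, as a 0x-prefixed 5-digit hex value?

0x12AE9

s_0 = ciphertext = 0xEB106
s_1 = InvRound(s_0, k_5) = 0x75001
s_2 = InvRound(s_1, k_4) = 0x1F5E1
s_3 = InvRound(s_2, k_3) = 0xA9663
s_4 = InvRound(s_3, k_2) = 0xE4DC4
s_5 = InvRound(s_4, k_1) = 0xB48E2
s_6 = InvRound(s_5, k_0) = 0x12AE9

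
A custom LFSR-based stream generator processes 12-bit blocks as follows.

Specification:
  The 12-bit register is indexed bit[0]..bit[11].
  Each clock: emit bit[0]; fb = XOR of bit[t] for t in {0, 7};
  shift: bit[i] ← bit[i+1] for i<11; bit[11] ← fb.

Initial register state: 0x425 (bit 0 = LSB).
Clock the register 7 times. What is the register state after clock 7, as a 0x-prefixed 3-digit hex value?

0x1A8

reg_0 = 0x425
clock 1: out=1, reg = 0xA12
clock 2: out=0, reg = 0x509
clock 3: out=1, reg = 0xA84
clock 4: out=0, reg = 0xD42
clock 5: out=0, reg = 0x6A1
clock 6: out=1, reg = 0x350
clock 7: out=0, reg = 0x1A8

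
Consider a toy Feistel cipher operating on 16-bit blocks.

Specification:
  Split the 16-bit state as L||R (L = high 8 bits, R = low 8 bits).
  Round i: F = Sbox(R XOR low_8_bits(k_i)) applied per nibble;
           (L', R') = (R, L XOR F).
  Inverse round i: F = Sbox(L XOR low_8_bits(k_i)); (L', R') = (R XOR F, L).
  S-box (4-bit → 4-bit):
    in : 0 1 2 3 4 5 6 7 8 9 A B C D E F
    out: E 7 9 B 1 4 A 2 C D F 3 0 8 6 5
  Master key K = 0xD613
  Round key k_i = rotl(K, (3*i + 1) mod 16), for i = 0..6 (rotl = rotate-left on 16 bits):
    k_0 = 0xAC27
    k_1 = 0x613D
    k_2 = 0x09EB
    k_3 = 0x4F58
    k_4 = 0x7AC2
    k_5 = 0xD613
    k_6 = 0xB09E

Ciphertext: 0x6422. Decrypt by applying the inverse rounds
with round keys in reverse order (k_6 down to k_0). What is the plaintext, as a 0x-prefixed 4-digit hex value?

0x4B76

s_0 = ciphertext = 0x6422
s_1 = InvRound(s_0, k_6) = 0x7D64
s_2 = InvRound(s_1, k_5) = 0xC27D
s_3 = InvRound(s_2, k_4) = 0x93C2
s_4 = InvRound(s_3, k_3) = 0xC193
s_5 = InvRound(s_4, k_2) = 0x0CC1
s_6 = InvRound(s_5, k_1) = 0x760C
s_7 = InvRound(s_6, k_0) = 0x4B76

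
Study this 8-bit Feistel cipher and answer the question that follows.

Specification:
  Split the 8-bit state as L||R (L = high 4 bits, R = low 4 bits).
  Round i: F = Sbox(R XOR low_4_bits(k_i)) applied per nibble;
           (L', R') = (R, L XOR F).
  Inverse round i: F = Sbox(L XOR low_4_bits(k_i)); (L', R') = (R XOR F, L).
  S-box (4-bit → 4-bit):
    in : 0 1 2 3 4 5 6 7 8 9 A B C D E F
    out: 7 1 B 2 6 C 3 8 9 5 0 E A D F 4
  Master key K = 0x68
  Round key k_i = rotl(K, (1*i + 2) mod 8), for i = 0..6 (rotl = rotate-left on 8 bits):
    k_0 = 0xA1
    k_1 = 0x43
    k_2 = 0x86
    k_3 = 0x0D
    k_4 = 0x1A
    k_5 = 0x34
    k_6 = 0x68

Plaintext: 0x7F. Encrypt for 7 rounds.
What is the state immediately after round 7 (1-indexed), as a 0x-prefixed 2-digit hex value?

0x49

s_0 = plaintext = 0x7F
s_1 = Round(s_0, k_0) = 0xF8
s_2 = Round(s_1, k_1) = 0x81
s_3 = Round(s_2, k_2) = 0x10
s_4 = Round(s_3, k_3) = 0x0C
s_5 = Round(s_4, k_4) = 0xC3
s_6 = Round(s_5, k_5) = 0x34
s_7 = Round(s_6, k_6) = 0x49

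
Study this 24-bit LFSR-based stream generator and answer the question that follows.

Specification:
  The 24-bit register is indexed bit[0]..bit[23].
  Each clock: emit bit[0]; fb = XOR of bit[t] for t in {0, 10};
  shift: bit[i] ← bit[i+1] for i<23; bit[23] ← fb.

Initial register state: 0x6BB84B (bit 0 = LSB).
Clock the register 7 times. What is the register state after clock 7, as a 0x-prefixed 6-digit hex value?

reg_0 = 0x6BB84B
clock 1: out=1, reg = 0xB5DC25
clock 2: out=1, reg = 0x5AEE12
clock 3: out=0, reg = 0xAD7709
clock 4: out=1, reg = 0x56BB84
clock 5: out=0, reg = 0x2B5DC2
clock 6: out=0, reg = 0x95AEE1
clock 7: out=1, reg = 0x4AD770

0x4AD770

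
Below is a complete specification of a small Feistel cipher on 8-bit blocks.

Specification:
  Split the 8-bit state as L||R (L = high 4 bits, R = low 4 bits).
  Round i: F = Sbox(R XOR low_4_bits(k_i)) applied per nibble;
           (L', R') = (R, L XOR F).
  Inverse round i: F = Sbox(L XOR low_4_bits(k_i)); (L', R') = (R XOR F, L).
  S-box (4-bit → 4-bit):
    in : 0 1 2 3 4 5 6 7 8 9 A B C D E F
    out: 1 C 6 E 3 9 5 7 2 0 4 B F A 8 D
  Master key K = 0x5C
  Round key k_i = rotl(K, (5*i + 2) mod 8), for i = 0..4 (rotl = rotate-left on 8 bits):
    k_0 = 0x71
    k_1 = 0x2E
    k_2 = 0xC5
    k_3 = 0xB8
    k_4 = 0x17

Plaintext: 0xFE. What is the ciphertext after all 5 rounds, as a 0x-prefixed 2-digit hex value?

0x14

s_0 = plaintext = 0xFE
s_1 = Round(s_0, k_0) = 0xE2
s_2 = Round(s_1, k_1) = 0x21
s_3 = Round(s_2, k_2) = 0x11
s_4 = Round(s_3, k_3) = 0x11
s_5 = Round(s_4, k_4) = 0x14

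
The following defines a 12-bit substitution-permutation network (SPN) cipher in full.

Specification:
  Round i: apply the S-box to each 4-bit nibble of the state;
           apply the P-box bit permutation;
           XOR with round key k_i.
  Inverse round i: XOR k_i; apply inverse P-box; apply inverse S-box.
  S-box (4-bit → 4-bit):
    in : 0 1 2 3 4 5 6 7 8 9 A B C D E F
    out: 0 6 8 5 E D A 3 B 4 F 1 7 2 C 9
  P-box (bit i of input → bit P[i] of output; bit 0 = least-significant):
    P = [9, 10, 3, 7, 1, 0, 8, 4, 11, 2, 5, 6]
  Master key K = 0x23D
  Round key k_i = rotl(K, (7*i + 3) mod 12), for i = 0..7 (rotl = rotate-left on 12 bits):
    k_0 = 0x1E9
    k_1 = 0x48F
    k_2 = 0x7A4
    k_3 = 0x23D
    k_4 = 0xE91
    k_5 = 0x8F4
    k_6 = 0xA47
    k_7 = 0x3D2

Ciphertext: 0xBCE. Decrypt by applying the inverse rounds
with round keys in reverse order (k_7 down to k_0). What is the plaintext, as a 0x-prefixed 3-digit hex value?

0x174

s_0 = ciphertext = 0xBCE
s_1 = InvRound(s_0, k_7) = 0x729
s_2 = InvRound(s_1, k_6) = 0xA31
s_3 = InvRound(s_2, k_5) = 0x6DF
s_4 = InvRound(s_3, k_4) = 0x8B9
s_5 = InvRound(s_4, k_3) = 0x70F
s_6 = InvRound(s_5, k_2) = 0x97E
s_7 = InvRound(s_6, k_1) = 0x546
s_8 = InvRound(s_7, k_0) = 0x174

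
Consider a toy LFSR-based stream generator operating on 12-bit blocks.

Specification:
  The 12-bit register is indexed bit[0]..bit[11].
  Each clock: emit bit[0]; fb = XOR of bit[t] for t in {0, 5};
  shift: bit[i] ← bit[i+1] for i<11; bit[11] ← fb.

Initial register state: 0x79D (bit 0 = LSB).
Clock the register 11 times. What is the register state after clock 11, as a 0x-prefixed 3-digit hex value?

0xE42

reg_0 = 0x79D
clock 1: out=1, reg = 0xBCE
clock 2: out=0, reg = 0x5E7
clock 3: out=1, reg = 0x2F3
clock 4: out=1, reg = 0x179
clock 5: out=1, reg = 0x0BC
clock 6: out=0, reg = 0x85E
clock 7: out=0, reg = 0x42F
clock 8: out=1, reg = 0x217
clock 9: out=1, reg = 0x90B
clock 10: out=1, reg = 0xC85
clock 11: out=1, reg = 0xE42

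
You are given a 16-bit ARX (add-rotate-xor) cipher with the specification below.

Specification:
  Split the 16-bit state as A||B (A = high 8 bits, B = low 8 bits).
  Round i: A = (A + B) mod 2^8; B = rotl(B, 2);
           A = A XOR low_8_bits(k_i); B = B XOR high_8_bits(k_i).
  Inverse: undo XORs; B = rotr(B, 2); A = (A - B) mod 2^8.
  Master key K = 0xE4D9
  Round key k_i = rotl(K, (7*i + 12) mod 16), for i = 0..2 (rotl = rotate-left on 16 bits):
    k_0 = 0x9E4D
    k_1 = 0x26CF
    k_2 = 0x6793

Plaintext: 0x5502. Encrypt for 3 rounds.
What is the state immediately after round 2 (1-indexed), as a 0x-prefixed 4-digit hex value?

0x7F7C

s_0 = plaintext = 0x5502
s_1 = Round(s_0, k_0) = 0x1A96
s_2 = Round(s_1, k_1) = 0x7F7C
s_3 = Round(s_2, k_2) = 0x6896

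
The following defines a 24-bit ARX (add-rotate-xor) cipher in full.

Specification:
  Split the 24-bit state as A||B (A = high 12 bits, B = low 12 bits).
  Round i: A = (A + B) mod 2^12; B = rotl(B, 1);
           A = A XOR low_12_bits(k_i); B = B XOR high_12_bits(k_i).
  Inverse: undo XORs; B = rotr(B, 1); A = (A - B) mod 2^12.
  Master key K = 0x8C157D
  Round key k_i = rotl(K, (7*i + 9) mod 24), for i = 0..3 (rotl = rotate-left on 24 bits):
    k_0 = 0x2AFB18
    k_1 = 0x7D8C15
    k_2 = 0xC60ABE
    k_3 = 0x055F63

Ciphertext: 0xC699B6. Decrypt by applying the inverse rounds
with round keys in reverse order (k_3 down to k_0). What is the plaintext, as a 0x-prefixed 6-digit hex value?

0x0E7AB3

s_0 = ciphertext = 0xC699B6
s_1 = InvRound(s_0, k_3) = 0x619CF1
s_2 = InvRound(s_1, k_2) = 0x45F848
s_3 = InvRound(s_2, k_1) = 0x0827C8
s_4 = InvRound(s_3, k_0) = 0x0E7AB3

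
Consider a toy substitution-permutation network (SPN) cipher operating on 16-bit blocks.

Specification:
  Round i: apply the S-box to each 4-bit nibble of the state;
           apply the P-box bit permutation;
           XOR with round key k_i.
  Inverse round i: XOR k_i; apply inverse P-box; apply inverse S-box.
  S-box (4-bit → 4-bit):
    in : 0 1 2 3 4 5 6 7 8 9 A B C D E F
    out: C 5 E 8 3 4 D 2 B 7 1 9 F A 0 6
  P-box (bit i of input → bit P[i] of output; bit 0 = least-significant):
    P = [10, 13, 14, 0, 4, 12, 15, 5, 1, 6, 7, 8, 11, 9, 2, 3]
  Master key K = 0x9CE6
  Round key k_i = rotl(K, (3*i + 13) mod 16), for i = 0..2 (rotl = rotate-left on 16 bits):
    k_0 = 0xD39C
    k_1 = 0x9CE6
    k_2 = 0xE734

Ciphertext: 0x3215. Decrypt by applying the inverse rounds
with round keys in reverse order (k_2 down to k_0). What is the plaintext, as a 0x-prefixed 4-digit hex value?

s_0 = ciphertext = 0x3215
s_1 = InvRound(s_0, k_2) = 0xE326
s_2 = InvRound(s_1, k_1) = 0x4279
s_3 = InvRound(s_2, k_0) = 0x5223

0x5223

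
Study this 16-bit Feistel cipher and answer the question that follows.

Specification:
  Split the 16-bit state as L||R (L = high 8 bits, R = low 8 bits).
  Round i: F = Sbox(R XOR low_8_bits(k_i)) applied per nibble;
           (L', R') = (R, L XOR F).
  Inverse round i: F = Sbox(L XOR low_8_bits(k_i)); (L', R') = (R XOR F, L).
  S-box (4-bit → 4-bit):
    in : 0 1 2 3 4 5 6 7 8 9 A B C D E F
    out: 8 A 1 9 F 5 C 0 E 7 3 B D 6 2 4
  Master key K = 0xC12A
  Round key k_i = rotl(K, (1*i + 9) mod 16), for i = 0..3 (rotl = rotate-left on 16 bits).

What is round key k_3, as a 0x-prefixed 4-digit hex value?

0xAC12

K = 0xC12A
k_0 = rotl(K, (1*0+9) mod 16) = rotl(K, 9) = 0x5582
k_1 = rotl(K, (1*1+9) mod 16) = rotl(K, 10) = 0xAB04
k_2 = rotl(K, (1*2+9) mod 16) = rotl(K, 11) = 0x5609
k_3 = rotl(K, (1*3+9) mod 16) = rotl(K, 12) = 0xAC12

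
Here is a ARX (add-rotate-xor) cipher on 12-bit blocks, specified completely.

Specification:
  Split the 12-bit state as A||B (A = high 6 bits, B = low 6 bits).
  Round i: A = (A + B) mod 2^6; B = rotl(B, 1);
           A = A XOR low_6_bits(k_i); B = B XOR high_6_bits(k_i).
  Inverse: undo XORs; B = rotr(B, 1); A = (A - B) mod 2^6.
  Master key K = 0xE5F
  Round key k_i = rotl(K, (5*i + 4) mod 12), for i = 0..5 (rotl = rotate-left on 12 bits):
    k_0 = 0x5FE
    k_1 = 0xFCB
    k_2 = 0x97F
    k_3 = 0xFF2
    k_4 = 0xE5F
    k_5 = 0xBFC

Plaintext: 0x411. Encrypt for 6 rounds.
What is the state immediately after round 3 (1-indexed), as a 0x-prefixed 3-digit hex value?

s_0 = plaintext = 0x411
s_1 = Round(s_0, k_0) = 0x7F5
s_2 = Round(s_1, k_1) = 0x7D4
s_3 = Round(s_2, k_2) = 0x30D
s_4 = Round(s_3, k_3) = 0xAE5
s_5 = Round(s_4, k_4) = 0x3F2
s_6 = Round(s_5, k_5) = 0xF4A

0x30D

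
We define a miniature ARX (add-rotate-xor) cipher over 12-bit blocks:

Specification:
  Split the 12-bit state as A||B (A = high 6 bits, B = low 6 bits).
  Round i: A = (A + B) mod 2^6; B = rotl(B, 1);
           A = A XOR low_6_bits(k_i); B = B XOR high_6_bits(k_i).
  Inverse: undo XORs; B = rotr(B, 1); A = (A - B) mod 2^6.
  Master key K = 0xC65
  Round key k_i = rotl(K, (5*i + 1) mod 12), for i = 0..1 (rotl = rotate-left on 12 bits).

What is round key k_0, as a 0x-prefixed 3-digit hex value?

0x8CB

K = 0xC65
k_0 = rotl(K, (5*0+1) mod 12) = rotl(K, 1) = 0x8CB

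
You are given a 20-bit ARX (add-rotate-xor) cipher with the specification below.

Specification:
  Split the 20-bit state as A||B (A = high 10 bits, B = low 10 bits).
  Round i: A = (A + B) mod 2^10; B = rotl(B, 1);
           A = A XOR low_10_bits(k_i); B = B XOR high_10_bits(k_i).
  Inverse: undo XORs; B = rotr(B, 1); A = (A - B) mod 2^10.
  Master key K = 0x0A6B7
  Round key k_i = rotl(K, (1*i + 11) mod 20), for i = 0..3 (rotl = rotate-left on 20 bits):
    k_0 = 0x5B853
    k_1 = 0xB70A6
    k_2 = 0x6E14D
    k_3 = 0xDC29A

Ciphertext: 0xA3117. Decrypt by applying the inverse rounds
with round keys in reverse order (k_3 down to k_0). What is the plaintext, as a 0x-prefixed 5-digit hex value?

0x9FDD1

s_0 = ciphertext = 0xA3117
s_1 = InvRound(s_0, k_3) = 0x38F33
s_2 = InvRound(s_1, k_2) = 0x9A745
s_3 = InvRound(s_2, k_1) = 0x00ECC
s_4 = InvRound(s_3, k_0) = 0x9FDD1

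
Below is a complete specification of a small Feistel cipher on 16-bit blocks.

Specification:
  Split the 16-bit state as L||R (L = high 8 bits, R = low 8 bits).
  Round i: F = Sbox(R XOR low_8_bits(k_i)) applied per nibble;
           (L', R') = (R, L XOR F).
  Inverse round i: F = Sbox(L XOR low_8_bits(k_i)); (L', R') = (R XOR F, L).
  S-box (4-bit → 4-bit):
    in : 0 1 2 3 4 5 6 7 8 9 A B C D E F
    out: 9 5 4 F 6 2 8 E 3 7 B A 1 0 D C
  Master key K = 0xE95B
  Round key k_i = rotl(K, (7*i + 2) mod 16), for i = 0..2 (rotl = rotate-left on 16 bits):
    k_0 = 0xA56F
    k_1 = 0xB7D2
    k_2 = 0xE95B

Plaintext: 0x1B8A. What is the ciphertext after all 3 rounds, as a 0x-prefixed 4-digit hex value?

s_0 = plaintext = 0x1B8A
s_1 = Round(s_0, k_0) = 0x8AC9
s_2 = Round(s_1, k_1) = 0xC9D0
s_3 = Round(s_2, k_2) = 0xD0F3

0xD0F3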